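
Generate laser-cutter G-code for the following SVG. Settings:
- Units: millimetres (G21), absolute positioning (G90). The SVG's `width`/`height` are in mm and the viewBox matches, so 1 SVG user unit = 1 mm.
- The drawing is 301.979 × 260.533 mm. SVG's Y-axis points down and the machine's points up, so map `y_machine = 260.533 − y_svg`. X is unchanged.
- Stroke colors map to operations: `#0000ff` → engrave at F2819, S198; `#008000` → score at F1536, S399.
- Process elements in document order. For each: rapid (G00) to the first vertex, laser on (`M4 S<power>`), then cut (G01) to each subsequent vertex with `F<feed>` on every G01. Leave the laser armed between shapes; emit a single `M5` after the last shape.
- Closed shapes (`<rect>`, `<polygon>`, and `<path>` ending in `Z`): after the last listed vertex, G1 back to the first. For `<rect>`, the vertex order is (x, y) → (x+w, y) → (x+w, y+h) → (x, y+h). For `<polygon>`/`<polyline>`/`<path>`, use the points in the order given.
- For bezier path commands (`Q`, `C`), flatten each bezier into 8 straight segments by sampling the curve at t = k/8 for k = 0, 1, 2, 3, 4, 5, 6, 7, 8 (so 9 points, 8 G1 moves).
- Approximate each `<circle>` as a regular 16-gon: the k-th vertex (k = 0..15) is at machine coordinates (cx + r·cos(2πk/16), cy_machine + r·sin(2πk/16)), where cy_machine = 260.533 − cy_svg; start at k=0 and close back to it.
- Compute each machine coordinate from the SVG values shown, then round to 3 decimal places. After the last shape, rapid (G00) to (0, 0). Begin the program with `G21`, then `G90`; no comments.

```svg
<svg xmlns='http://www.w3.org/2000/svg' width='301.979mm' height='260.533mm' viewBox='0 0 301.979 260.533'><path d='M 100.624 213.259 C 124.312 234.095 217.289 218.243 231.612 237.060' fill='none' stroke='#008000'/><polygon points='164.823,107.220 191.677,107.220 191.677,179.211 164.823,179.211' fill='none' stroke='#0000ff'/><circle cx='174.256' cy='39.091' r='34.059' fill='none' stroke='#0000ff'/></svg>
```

G21
G90
G00 X100.624 Y47.274
M4 S399
G01 X112.466 Y41.041 F1536
G01 X129.070 Y37.411 F1536
G01 X148.703 Y35.548 F1536
G01 X169.630 Y34.616 F1536
G01 X190.118 Y33.779 F1536
G01 X208.434 Y32.200 F1536
G01 X222.843 Y29.044 F1536
G01 X231.612 Y23.473 F1536
G00 X164.823 Y153.313
M4 S198
G01 X191.677 Y153.313 F2819
G01 X191.677 Y81.322 F2819
G01 X164.823 Y81.322 F2819
G01 X164.823 Y153.313 F2819
G00 X208.315 Y221.442
M4 S198
G01 X205.722 Y234.476 F2819
G01 X198.339 Y245.525 F2819
G01 X187.290 Y252.908 F2819
G01 X174.256 Y255.501 F2819
G01 X161.222 Y252.908 F2819
G01 X150.173 Y245.525 F2819
G01 X142.790 Y234.476 F2819
G01 X140.197 Y221.442 F2819
G01 X142.790 Y208.408 F2819
G01 X150.173 Y197.359 F2819
G01 X161.222 Y189.976 F2819
G01 X174.256 Y187.383 F2819
G01 X187.290 Y189.976 F2819
G01 X198.339 Y197.359 F2819
G01 X205.722 Y208.408 F2819
G01 X208.315 Y221.442 F2819
M5
G00 X0.000 Y0.000

Since the viewBox matches the mm dimensions, user units are millimetres directly. The only transform is the Y-flip y_m = 260.533 − y_svg.

Shape 1 is a cubic bezier drawn with `<path>`. Its stroke #008000 means score at S399, F1536. After flipping Y the toolpath is (100.624,47.274) → (112.466,41.041) → (129.070,37.411) → (148.703,35.548) → (169.630,34.616) → (190.118,33.779) → (208.434,32.200) → (222.843,29.044) → (231.612,23.473).

Shape 2 is a rectangle drawn with `<polygon>`. Its stroke #0000ff means engrave at S198, F2819. After flipping Y the toolpath is (164.823,153.313) → (191.677,153.313) → (191.677,81.322) → (164.823,81.322) → (164.823,153.313), returning to the start.

Shape 3 is a circle drawn with `<circle>`. Its stroke #0000ff means engrave at S198, F2819. After flipping Y the toolpath is (208.315,221.442) → (205.722,234.476) → (198.339,245.525) → (187.290,252.908) → (174.256,255.501) → (161.222,252.908) → (150.173,245.525) → (142.790,234.476) → (140.197,221.442) → (142.790,208.408) → (150.173,197.359) → (161.222,189.976) → (174.256,187.383) → (187.290,189.976) → (198.339,197.359) → (205.722,208.408) → (208.315,221.442), returning to the start.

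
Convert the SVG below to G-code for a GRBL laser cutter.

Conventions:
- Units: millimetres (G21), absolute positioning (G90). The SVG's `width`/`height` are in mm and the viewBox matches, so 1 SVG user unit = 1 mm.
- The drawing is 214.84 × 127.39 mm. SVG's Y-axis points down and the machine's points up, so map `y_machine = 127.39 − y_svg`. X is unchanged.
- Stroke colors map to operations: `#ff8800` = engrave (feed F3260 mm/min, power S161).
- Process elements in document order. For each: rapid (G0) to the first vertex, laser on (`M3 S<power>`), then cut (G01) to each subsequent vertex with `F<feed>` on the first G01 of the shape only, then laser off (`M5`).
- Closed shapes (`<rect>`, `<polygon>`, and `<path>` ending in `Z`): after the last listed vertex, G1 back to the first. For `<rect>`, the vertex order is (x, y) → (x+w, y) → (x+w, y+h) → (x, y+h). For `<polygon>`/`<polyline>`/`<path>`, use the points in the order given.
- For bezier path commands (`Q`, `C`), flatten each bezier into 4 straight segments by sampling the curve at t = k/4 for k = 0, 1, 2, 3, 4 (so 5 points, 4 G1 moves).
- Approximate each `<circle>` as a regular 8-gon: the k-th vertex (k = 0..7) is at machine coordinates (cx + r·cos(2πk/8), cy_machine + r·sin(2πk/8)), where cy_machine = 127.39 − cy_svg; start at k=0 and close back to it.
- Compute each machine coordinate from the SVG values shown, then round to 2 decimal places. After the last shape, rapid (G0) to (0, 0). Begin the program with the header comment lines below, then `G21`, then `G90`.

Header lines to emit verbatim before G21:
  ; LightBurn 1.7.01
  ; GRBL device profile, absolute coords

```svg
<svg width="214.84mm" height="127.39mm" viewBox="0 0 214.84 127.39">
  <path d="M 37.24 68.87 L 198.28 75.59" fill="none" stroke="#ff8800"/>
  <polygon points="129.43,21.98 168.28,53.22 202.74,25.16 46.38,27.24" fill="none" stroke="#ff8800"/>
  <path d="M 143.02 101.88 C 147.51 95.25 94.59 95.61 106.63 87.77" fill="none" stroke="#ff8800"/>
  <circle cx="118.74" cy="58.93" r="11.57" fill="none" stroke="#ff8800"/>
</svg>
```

; LightBurn 1.7.01
; GRBL device profile, absolute coords
G21
G90
G0 X37.24 Y58.52
M3 S161
G01 X198.28 Y51.80 F3260
M5
G0 X129.43 Y105.41
M3 S161
G01 X168.28 Y74.17 F3260
G01 X202.74 Y102.23
G01 X46.38 Y100.15
G01 X129.43 Y105.41
M5
G0 X143.02 Y25.51
M3 S161
G01 X137.54 Y29.41 F3260
G01 X121.99 Y32.11
G01 X107.87 Y35.04
G01 X106.63 Y39.62
M5
G0 X130.31 Y68.46
M3 S161
G01 X126.92 Y76.64 F3260
G01 X118.74 Y80.03
G01 X110.56 Y76.64
G01 X107.17 Y68.46
G01 X110.56 Y60.28
G01 X118.74 Y56.89
G01 X126.92 Y60.28
G01 X130.31 Y68.46
M5
G0 X0.00 Y0.00

1 u = 1 mm; y_m = 127.39 − y.

[1] `<path>` line segment, #ff8800→engrave S161 F3260: (37.24,58.52) → (198.28,51.80)

[2] `<polygon>` closed polygon, #ff8800→engrave S161 F3260: (129.43,105.41) → (168.28,74.17) → (202.74,102.23) → (46.38,100.15) → (129.43,105.41) (closed)

[3] `<path>` cubic bezier, #ff8800→engrave S161 F3260: (143.02,25.51) → (137.54,29.41) → (121.99,32.11) → (107.87,35.04) → (106.63,39.62)

[4] `<circle>` circle, #ff8800→engrave S161 F3260: (130.31,68.46) → (126.92,76.64) → (118.74,80.03) → (110.56,76.64) → (107.17,68.46) → (110.56,60.28) → (118.74,56.89) → (126.92,60.28) → (130.31,68.46) (closed)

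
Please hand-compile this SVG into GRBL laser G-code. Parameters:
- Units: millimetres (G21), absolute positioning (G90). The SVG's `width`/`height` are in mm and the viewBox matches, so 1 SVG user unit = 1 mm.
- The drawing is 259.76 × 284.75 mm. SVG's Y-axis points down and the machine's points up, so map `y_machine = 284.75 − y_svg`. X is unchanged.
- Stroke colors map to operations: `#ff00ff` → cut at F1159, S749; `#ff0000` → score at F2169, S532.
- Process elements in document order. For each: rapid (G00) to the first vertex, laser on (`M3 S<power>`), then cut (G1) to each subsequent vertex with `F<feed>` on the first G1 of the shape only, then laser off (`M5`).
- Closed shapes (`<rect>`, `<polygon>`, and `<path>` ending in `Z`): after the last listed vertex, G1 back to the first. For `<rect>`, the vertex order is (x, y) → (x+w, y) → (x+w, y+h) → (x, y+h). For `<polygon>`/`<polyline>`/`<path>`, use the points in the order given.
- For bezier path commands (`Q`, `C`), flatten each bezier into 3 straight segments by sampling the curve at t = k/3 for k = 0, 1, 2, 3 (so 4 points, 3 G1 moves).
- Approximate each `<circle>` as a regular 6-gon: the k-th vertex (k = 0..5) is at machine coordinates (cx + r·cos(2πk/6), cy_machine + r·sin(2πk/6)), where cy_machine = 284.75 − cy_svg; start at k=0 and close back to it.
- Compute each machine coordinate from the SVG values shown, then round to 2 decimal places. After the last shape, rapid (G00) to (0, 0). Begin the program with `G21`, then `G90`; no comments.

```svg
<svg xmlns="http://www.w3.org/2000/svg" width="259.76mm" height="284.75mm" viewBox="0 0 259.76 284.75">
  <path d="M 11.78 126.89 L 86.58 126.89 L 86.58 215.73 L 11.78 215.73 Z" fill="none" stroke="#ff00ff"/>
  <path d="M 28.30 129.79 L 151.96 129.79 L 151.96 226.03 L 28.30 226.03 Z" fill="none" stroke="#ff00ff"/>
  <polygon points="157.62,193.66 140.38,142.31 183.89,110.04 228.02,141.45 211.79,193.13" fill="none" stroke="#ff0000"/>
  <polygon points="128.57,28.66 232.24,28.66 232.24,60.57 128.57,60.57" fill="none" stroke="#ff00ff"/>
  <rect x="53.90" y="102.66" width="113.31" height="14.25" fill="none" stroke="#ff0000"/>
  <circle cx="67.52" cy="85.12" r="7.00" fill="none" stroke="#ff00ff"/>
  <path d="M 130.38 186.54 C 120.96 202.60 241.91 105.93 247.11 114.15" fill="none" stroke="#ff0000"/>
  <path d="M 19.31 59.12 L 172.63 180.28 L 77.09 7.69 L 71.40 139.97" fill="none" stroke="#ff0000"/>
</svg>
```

viewBox `0 0 259.76 284.75` with mm width/height → 1 unit = 1 mm. Flip: y_m = 284.75 − y_svg.

**Shape 1** — `<path>` rectangle, stroke `#ff00ff` → cut (S749, F1159). Machine vertices: (11.78,157.86) → (86.58,157.86) → (86.58,69.02) → (11.78,69.02) → (11.78,157.86). Closed: final G1 returns to the first vertex.

**Shape 2** — `<path>` rectangle, stroke `#ff00ff` → cut (S749, F1159). Machine vertices: (28.30,154.96) → (151.96,154.96) → (151.96,58.72) → (28.30,58.72) → (28.30,154.96). Closed: final G1 returns to the first vertex.

**Shape 3** — `<polygon>` regular polygon, stroke `#ff0000` → score (S532, F2169). Machine vertices: (157.62,91.09) → (140.38,142.44) → (183.89,174.71) → (228.02,143.30) → (211.79,91.62) → (157.62,91.09). Closed: final G1 returns to the first vertex.

**Shape 4** — `<polygon>` rectangle, stroke `#ff00ff` → cut (S749, F1159). Machine vertices: (128.57,256.09) → (232.24,256.09) → (232.24,224.18) → (128.57,224.18) → (128.57,256.09). Closed: final G1 returns to the first vertex.

**Shape 5** — `<rect>` rectangle, stroke `#ff0000` → score (S532, F2169). Machine vertices: (53.90,182.09) → (167.21,182.09) → (167.21,167.84) → (53.90,167.84) → (53.90,182.09). Closed: final G1 returns to the first vertex.

**Shape 6** — `<circle>` circle, stroke `#ff00ff` → cut (S749, F1159). Machine vertices: (74.52,199.63) → (71.02,205.69) → (64.02,205.69) → (60.52,199.63) → (64.02,193.57) → (71.02,193.57) → (74.52,199.63). Closed: final G1 returns to the first vertex.

**Shape 7** — `<path>` cubic bezier, stroke `#ff0000` → score (S532, F2169). Control points (SVG): P0=(130.38,186.54), P1=(120.96,202.60), P2=(241.91,105.93), P3=(247.11,114.15); sampled at t=k/3. Machine vertices: (130.38,98.21) → (155.30,111.67) → (212.44,151.92) → (247.11,170.60). Open path.

**Shape 8** — `<path>` open polyline, stroke `#ff0000` → score (S532, F2169). Machine vertices: (19.31,225.63) → (172.63,104.47) → (77.09,277.06) → (71.40,144.78). Open path.

G21
G90
G00 X11.78 Y157.86
M3 S749
G1 X86.58 Y157.86 F1159
G1 X86.58 Y69.02
G1 X11.78 Y69.02
G1 X11.78 Y157.86
M5
G00 X28.30 Y154.96
M3 S749
G1 X151.96 Y154.96 F1159
G1 X151.96 Y58.72
G1 X28.30 Y58.72
G1 X28.30 Y154.96
M5
G00 X157.62 Y91.09
M3 S532
G1 X140.38 Y142.44 F2169
G1 X183.89 Y174.71
G1 X228.02 Y143.30
G1 X211.79 Y91.62
G1 X157.62 Y91.09
M5
G00 X128.57 Y256.09
M3 S749
G1 X232.24 Y256.09 F1159
G1 X232.24 Y224.18
G1 X128.57 Y224.18
G1 X128.57 Y256.09
M5
G00 X53.90 Y182.09
M3 S532
G1 X167.21 Y182.09 F2169
G1 X167.21 Y167.84
G1 X53.90 Y167.84
G1 X53.90 Y182.09
M5
G00 X74.52 Y199.63
M3 S749
G1 X71.02 Y205.69 F1159
G1 X64.02 Y205.69
G1 X60.52 Y199.63
G1 X64.02 Y193.57
G1 X71.02 Y193.57
G1 X74.52 Y199.63
M5
G00 X130.38 Y98.21
M3 S532
G1 X155.30 Y111.67 F2169
G1 X212.44 Y151.92
G1 X247.11 Y170.60
M5
G00 X19.31 Y225.63
M3 S532
G1 X172.63 Y104.47 F2169
G1 X77.09 Y277.06
G1 X71.40 Y144.78
M5
G00 X0.00 Y0.00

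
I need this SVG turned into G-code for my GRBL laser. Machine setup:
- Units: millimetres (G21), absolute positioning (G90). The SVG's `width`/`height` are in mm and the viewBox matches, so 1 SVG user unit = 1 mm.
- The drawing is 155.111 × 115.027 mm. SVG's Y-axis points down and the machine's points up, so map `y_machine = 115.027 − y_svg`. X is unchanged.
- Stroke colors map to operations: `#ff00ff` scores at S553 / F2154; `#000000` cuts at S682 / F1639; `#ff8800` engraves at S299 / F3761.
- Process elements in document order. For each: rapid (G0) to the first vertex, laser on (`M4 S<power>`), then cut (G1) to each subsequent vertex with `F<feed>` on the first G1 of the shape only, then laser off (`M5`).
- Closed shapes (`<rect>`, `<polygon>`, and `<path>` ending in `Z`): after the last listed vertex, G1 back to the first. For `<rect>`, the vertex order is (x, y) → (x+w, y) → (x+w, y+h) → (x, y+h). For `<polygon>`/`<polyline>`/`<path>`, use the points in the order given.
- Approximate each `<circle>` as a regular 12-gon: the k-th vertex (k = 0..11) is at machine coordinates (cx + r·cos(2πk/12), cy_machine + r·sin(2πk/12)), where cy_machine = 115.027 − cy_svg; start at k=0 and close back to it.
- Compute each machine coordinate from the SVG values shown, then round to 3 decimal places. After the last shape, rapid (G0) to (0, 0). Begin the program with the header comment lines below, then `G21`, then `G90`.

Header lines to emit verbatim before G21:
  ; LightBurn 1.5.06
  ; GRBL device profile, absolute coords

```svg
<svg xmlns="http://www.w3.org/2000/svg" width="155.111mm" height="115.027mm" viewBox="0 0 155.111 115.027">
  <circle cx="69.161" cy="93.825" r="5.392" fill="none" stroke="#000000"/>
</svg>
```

; LightBurn 1.5.06
; GRBL device profile, absolute coords
G21
G90
G0 X74.553 Y21.202
M4 S682
G1 X73.831 Y23.898 F1639
G1 X71.857 Y25.872
G1 X69.161 Y26.594
G1 X66.465 Y25.872
G1 X64.491 Y23.898
G1 X63.769 Y21.202
G1 X64.491 Y18.506
G1 X66.465 Y16.532
G1 X69.161 Y15.810
G1 X71.857 Y16.532
G1 X73.831 Y18.506
G1 X74.553 Y21.202
M5
G0 X0.000 Y0.000

1 u = 1 mm; y_m = 115.027 − y.

[1] `<circle>` circle, #000000→cut S682 F1639: (74.553,21.202) → (73.831,23.898) → (71.857,25.872) → (69.161,26.594) → (66.465,25.872) → (64.491,23.898) → (63.769,21.202) → (64.491,18.506) → (66.465,16.532) → (69.161,15.810) → (71.857,16.532) → (73.831,18.506) → (74.553,21.202) (closed)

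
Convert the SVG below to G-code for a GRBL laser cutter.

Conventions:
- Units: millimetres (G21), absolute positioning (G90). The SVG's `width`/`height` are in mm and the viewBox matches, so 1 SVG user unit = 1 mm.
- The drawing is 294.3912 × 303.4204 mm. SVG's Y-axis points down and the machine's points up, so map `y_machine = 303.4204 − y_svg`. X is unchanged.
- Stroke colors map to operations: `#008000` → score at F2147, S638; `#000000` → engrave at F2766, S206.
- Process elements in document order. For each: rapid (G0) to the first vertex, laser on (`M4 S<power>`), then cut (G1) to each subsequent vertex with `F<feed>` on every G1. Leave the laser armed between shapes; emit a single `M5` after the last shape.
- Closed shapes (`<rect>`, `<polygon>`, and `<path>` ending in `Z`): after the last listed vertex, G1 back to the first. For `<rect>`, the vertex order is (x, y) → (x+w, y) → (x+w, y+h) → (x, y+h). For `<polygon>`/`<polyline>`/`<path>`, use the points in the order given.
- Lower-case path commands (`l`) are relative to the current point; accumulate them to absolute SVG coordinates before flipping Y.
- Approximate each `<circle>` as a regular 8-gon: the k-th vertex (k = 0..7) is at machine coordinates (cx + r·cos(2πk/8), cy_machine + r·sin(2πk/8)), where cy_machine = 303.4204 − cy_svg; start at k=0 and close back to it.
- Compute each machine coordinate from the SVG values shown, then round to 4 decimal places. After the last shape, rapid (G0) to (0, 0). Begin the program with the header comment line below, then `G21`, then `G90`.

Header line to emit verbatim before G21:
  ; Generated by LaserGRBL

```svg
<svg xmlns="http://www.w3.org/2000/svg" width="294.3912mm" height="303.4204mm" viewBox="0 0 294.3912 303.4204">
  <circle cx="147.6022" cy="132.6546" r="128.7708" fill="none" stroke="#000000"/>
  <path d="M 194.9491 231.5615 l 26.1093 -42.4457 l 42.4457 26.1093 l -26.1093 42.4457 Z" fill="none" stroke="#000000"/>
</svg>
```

viewBox `0 0 294.3912 303.4204` with mm width/height → 1 unit = 1 mm. Flip: y_m = 303.4204 − y_svg.

**Shape 1** — `<circle>` circle, stroke `#000000` → engrave (S206, F2766). Machine vertices: (276.3730,170.7658) → (238.6569,261.8205) → (147.6022,299.5366) → (56.5475,261.8205) → (18.8314,170.7658) → (56.5475,79.7111) → (147.6022,41.9950) → (238.6569,79.7111) → (276.3730,170.7658). Closed: final G1 returns to the first vertex.

**Shape 2** — `<path>` regular polygon, stroke `#000000` → engrave (S206, F2766). Machine vertices: (194.9491,71.8589) → (221.0584,114.3046) → (263.5041,88.1953) → (237.3948,45.7496) → (194.9491,71.8589). Closed: final G1 returns to the first vertex.

; Generated by LaserGRBL
G21
G90
G0 X276.3730 Y170.7658
M4 S206
G1 X238.6569 Y261.8205 F2766
G1 X147.6022 Y299.5366 F2766
G1 X56.5475 Y261.8205 F2766
G1 X18.8314 Y170.7658 F2766
G1 X56.5475 Y79.7111 F2766
G1 X147.6022 Y41.9950 F2766
G1 X238.6569 Y79.7111 F2766
G1 X276.3730 Y170.7658 F2766
G0 X194.9491 Y71.8589
M4 S206
G1 X221.0584 Y114.3046 F2766
G1 X263.5041 Y88.1953 F2766
G1 X237.3948 Y45.7496 F2766
G1 X194.9491 Y71.8589 F2766
M5
G0 X0.0000 Y0.0000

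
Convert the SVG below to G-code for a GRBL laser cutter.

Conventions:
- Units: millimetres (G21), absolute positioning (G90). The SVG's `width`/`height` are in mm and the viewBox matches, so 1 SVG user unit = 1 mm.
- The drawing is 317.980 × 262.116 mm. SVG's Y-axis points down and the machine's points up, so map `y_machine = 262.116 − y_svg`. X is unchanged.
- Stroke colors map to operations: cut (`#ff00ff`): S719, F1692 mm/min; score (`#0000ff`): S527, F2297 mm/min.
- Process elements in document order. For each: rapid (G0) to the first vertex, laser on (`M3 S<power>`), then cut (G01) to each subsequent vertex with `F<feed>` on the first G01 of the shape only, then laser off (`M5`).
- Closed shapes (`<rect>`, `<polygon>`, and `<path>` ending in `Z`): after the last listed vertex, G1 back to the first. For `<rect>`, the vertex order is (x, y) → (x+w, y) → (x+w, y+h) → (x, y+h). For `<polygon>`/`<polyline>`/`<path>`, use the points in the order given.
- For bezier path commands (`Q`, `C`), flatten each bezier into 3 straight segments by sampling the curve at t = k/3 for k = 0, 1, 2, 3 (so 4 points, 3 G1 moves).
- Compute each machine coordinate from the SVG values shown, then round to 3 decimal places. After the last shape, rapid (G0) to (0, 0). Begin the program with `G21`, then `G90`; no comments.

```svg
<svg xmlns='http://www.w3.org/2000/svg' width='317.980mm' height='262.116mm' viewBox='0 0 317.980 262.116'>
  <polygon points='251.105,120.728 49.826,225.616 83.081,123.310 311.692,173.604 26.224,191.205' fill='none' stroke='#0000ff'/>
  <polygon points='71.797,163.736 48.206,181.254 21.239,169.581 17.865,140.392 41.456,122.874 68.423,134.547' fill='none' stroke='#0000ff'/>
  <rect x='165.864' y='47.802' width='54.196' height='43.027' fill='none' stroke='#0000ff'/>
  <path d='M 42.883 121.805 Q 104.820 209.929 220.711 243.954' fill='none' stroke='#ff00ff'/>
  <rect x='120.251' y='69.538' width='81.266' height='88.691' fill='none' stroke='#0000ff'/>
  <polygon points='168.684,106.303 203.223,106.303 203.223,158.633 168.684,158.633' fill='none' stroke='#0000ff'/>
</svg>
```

G21
G90
G0 X251.105 Y141.388
M3 S527
G01 X49.826 Y36.500 F2297
G01 X83.081 Y138.806
G01 X311.692 Y88.512
G01 X26.224 Y70.911
G01 X251.105 Y141.388
M5
G0 X71.797 Y98.380
M3 S527
G01 X48.206 Y80.862 F2297
G01 X21.239 Y92.535
G01 X17.865 Y121.724
G01 X41.456 Y139.242
G01 X68.423 Y127.569
G01 X71.797 Y98.380
M5
G0 X165.864 Y214.314
M3 S527
G01 X220.060 Y214.314 F2297
G01 X220.060 Y171.287
G01 X165.864 Y171.287
G01 X165.864 Y214.314
M5
G0 X42.883 Y140.311
M3 S719
G01 X90.169 Y87.573 F1692
G01 X149.445 Y46.856
G01 X220.711 Y18.162
M5
G0 X120.251 Y192.578
M3 S527
G01 X201.517 Y192.578 F2297
G01 X201.517 Y103.887
G01 X120.251 Y103.887
G01 X120.251 Y192.578
M5
G0 X168.684 Y155.813
M3 S527
G01 X203.223 Y155.813 F2297
G01 X203.223 Y103.483
G01 X168.684 Y103.483
G01 X168.684 Y155.813
M5
G0 X0.000 Y0.000

viewBox `0 0 317.980 262.116` with mm width/height → 1 unit = 1 mm. Flip: y_m = 262.116 − y_svg.

**Shape 1** — `<polygon>` closed polygon, stroke `#0000ff` → score (S527, F2297). Machine vertices: (251.105,141.388) → (49.826,36.500) → (83.081,138.806) → (311.692,88.512) → (26.224,70.911) → (251.105,141.388). Closed: final G1 returns to the first vertex.

**Shape 2** — `<polygon>` regular polygon, stroke `#0000ff` → score (S527, F2297). Machine vertices: (71.797,98.380) → (48.206,80.862) → (21.239,92.535) → (17.865,121.724) → (41.456,139.242) → (68.423,127.569) → (71.797,98.380). Closed: final G1 returns to the first vertex.

**Shape 3** — `<rect>` rectangle, stroke `#0000ff` → score (S527, F2297). Machine vertices: (165.864,214.314) → (220.060,214.314) → (220.060,171.287) → (165.864,171.287) → (165.864,214.314). Closed: final G1 returns to the first vertex.

**Shape 4** — `<path>` quadratic bezier, stroke `#ff00ff` → cut (S719, F1692). Control points (SVG): P0=(42.883,121.805), P1=(104.820,209.929), P2=(220.711,243.954); sampled at t=k/3. Machine vertices: (42.883,140.311) → (90.169,87.573) → (149.445,46.856) → (220.711,18.162). Open path.

**Shape 5** — `<rect>` rectangle, stroke `#0000ff` → score (S527, F2297). Machine vertices: (120.251,192.578) → (201.517,192.578) → (201.517,103.887) → (120.251,103.887) → (120.251,192.578). Closed: final G1 returns to the first vertex.

**Shape 6** — `<polygon>` rectangle, stroke `#0000ff` → score (S527, F2297). Machine vertices: (168.684,155.813) → (203.223,155.813) → (203.223,103.483) → (168.684,103.483) → (168.684,155.813). Closed: final G1 returns to the first vertex.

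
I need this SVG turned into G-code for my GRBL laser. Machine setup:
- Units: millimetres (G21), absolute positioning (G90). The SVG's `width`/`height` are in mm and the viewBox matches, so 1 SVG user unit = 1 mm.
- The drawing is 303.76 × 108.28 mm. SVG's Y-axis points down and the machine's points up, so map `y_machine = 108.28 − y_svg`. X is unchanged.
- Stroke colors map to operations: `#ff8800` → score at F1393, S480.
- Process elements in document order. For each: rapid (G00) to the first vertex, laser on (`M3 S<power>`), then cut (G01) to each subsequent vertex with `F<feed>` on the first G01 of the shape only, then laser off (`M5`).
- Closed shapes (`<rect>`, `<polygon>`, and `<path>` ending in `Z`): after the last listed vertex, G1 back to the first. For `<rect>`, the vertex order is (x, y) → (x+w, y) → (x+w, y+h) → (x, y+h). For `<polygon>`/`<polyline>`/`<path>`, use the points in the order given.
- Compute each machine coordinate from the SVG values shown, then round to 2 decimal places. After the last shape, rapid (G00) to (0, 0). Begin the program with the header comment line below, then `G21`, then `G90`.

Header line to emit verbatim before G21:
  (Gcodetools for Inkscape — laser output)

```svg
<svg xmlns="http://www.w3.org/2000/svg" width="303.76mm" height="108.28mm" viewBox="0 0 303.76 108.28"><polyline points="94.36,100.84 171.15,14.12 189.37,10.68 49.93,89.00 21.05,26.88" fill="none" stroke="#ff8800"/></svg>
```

(Gcodetools for Inkscape — laser output)
G21
G90
G00 X94.36 Y7.44
M3 S480
G01 X171.15 Y94.16 F1393
G01 X189.37 Y97.60
G01 X49.93 Y19.28
G01 X21.05 Y81.40
M5
G00 X0.00 Y0.00

viewBox `0 0 303.76 108.28` with mm width/height → 1 unit = 1 mm. Flip: y_m = 108.28 − y_svg.

**Shape 1** — `<polyline>` open polyline, stroke `#ff8800` → score (S480, F1393). Machine vertices: (94.36,7.44) → (171.15,94.16) → (189.37,97.60) → (49.93,19.28) → (21.05,81.40). Open path.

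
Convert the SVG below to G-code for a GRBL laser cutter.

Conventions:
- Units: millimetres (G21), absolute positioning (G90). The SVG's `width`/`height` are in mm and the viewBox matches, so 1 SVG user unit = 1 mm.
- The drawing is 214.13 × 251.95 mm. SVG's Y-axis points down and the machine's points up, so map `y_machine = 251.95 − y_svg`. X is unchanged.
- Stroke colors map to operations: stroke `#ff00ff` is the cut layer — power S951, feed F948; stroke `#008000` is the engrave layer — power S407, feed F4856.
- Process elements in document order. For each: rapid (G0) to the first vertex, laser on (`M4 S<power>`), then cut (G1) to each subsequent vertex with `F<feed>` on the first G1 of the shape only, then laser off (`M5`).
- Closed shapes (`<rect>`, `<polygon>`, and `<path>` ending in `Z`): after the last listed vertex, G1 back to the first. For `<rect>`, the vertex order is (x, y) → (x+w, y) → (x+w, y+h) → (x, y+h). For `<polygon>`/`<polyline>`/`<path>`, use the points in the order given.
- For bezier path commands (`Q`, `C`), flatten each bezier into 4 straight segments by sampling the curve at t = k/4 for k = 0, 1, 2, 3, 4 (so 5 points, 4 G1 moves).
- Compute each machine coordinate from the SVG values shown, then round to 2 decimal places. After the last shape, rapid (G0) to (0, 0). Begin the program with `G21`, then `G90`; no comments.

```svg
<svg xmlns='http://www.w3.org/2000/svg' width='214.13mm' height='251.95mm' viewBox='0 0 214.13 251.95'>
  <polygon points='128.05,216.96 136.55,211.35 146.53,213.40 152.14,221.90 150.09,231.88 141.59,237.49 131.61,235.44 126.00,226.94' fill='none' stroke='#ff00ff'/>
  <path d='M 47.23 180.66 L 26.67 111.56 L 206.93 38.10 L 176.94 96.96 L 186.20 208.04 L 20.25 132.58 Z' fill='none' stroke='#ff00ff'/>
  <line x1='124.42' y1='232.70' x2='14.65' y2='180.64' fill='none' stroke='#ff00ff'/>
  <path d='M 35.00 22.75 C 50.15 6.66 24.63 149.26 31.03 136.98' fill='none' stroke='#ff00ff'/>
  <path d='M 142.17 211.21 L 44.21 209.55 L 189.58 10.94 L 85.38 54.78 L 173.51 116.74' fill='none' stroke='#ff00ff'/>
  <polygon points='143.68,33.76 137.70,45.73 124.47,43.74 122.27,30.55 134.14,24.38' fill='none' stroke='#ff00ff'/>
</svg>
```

Since the viewBox matches the mm dimensions, user units are millimetres directly. The only transform is the Y-flip y_m = 251.95 − y_svg.

Shape 1 is a regular polygon drawn with `<polygon>`. Its stroke #ff00ff means cut at S951, F948. After flipping Y the toolpath is (128.05,34.99) → (136.55,40.60) → (146.53,38.55) → (152.14,30.05) → (150.09,20.07) → (141.59,14.46) → (131.61,16.51) → (126.00,25.01) → (128.05,34.99), returning to the start.

Shape 2 is a closed polygon drawn with `<path>`. Its stroke #ff00ff means cut at S951, F948. After flipping Y the toolpath is (47.23,71.29) → (26.67,140.39) → (206.93,213.85) → (176.94,154.99) → (186.20,43.91) → (20.25,119.37) → (47.23,71.29), returning to the start.

Shape 3 is a line segment drawn with `<line>`. Its stroke #ff00ff means cut at S951, F948. After flipping Y the toolpath is (124.42,19.25) → (14.65,71.31).

Shape 4 is a cubic bezier drawn with `<path>`. Its stroke #ff00ff means cut at S951, F948. After flipping Y the toolpath is (35.00,229.20) → (39.87,216.41) → (36.30,173.51) → (31.08,129.90) → (31.03,114.97).

Shape 5 is a open polyline drawn with `<path>`. Its stroke #ff00ff means cut at S951, F948. After flipping Y the toolpath is (142.17,40.74) → (44.21,42.40) → (189.58,241.01) → (85.38,197.17) → (173.51,135.21).

Shape 6 is a regular polygon drawn with `<polygon>`. Its stroke #ff00ff means cut at S951, F948. After flipping Y the toolpath is (143.68,218.19) → (137.70,206.22) → (124.47,208.21) → (122.27,221.40) → (134.14,227.57) → (143.68,218.19), returning to the start.

G21
G90
G0 X128.05 Y34.99
M4 S951
G1 X136.55 Y40.60 F948
G1 X146.53 Y38.55
G1 X152.14 Y30.05
G1 X150.09 Y20.07
G1 X141.59 Y14.46
G1 X131.61 Y16.51
G1 X126.00 Y25.01
G1 X128.05 Y34.99
M5
G0 X47.23 Y71.29
M4 S951
G1 X26.67 Y140.39 F948
G1 X206.93 Y213.85
G1 X176.94 Y154.99
G1 X186.20 Y43.91
G1 X20.25 Y119.37
G1 X47.23 Y71.29
M5
G0 X124.42 Y19.25
M4 S951
G1 X14.65 Y71.31 F948
M5
G0 X35.00 Y229.20
M4 S951
G1 X39.87 Y216.41 F948
G1 X36.30 Y173.51
G1 X31.08 Y129.90
G1 X31.03 Y114.97
M5
G0 X142.17 Y40.74
M4 S951
G1 X44.21 Y42.40 F948
G1 X189.58 Y241.01
G1 X85.38 Y197.17
G1 X173.51 Y135.21
M5
G0 X143.68 Y218.19
M4 S951
G1 X137.70 Y206.22 F948
G1 X124.47 Y208.21
G1 X122.27 Y221.40
G1 X134.14 Y227.57
G1 X143.68 Y218.19
M5
G0 X0.00 Y0.00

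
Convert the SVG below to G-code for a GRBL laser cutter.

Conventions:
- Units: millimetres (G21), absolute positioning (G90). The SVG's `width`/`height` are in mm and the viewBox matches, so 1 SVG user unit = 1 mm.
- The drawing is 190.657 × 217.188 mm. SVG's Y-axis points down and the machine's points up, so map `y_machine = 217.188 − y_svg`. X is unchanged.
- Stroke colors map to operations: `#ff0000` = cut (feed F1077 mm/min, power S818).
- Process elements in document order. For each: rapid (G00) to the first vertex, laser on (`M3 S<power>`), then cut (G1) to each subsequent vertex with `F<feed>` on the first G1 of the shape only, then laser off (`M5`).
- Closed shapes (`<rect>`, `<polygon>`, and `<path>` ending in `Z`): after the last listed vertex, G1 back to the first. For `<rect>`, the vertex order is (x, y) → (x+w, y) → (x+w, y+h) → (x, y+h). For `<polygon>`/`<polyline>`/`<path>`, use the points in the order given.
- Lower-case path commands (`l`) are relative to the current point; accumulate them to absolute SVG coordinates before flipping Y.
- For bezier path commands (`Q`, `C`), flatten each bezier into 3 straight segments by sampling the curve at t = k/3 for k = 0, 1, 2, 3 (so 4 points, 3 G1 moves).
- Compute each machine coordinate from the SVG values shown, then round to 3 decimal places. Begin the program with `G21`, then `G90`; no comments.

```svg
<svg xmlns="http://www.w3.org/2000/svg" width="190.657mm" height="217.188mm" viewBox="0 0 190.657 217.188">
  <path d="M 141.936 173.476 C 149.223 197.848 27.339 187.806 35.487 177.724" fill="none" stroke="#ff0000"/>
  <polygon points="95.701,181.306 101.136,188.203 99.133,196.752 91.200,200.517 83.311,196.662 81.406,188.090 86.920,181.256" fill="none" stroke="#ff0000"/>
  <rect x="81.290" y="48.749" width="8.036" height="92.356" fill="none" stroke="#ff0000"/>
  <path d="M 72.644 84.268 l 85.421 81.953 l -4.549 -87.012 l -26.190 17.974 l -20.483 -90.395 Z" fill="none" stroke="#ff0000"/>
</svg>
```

viewBox `0 0 190.657 217.188` with mm width/height → 1 unit = 1 mm. Flip: y_m = 217.188 − y_svg.

**Shape 1** — `<path>` cubic bezier, stroke `#ff0000` → cut (S818, F1077). Control points (SVG): P0=(141.936,173.476), P1=(149.223,197.848), P2=(27.339,187.806), P3=(35.487,177.724); sampled at t=k/3. Machine vertices: (141.936,43.712) → (115.766,29.538) → (61.083,30.668) → (35.487,39.464). Open path.

**Shape 2** — `<polygon>` regular polygon, stroke `#ff0000` → cut (S818, F1077). Machine vertices: (95.701,35.882) → (101.136,28.985) → (99.133,20.436) → (91.200,16.671) → (83.311,20.526) → (81.406,29.098) → (86.920,35.932) → (95.701,35.882). Closed: final G1 returns to the first vertex.

**Shape 3** — `<rect>` rectangle, stroke `#ff0000` → cut (S818, F1077). Machine vertices: (81.290,168.439) → (89.326,168.439) → (89.326,76.083) → (81.290,76.083) → (81.290,168.439). Closed: final G1 returns to the first vertex.

**Shape 4** — `<path>` closed polygon, stroke `#ff0000` → cut (S818, F1077). Machine vertices: (72.644,132.920) → (158.065,50.967) → (153.516,137.979) → (127.326,120.005) → (106.843,210.400) → (72.644,132.920). Closed: final G1 returns to the first vertex.

G21
G90
G00 X141.936 Y43.712
M3 S818
G1 X115.766 Y29.538 F1077
G1 X61.083 Y30.668
G1 X35.487 Y39.464
M5
G00 X95.701 Y35.882
M3 S818
G1 X101.136 Y28.985 F1077
G1 X99.133 Y20.436
G1 X91.200 Y16.671
G1 X83.311 Y20.526
G1 X81.406 Y29.098
G1 X86.920 Y35.932
G1 X95.701 Y35.882
M5
G00 X81.290 Y168.439
M3 S818
G1 X89.326 Y168.439 F1077
G1 X89.326 Y76.083
G1 X81.290 Y76.083
G1 X81.290 Y168.439
M5
G00 X72.644 Y132.920
M3 S818
G1 X158.065 Y50.967 F1077
G1 X153.516 Y137.979
G1 X127.326 Y120.005
G1 X106.843 Y210.400
G1 X72.644 Y132.920
M5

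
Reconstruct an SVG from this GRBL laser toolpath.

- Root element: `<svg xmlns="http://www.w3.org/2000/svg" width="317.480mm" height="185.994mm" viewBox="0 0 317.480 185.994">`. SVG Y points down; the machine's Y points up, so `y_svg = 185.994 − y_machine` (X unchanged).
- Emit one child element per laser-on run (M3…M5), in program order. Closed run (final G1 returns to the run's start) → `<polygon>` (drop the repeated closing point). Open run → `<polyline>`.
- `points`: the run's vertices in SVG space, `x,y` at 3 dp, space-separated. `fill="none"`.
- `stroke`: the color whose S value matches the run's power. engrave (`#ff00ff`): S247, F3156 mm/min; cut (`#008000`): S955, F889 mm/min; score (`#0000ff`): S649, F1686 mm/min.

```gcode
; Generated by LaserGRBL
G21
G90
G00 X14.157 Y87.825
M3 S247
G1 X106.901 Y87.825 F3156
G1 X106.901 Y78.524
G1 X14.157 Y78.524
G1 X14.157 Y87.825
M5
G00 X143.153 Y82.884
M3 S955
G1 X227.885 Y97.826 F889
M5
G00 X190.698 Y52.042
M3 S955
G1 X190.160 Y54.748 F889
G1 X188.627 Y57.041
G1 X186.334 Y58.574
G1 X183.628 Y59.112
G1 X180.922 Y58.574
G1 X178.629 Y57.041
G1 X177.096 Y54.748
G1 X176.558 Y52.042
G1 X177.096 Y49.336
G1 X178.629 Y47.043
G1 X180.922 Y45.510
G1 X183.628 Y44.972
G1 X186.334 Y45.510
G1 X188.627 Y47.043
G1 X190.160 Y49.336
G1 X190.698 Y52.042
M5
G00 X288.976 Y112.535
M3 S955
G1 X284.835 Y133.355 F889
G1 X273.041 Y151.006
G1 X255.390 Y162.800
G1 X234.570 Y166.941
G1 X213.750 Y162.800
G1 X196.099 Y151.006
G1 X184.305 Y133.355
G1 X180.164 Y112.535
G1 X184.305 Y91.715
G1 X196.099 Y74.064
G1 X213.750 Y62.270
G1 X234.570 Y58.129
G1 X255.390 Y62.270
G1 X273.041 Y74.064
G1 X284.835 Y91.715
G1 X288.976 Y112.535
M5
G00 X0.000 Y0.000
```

Machine Y-up, SVG Y-down with viewBox height 185.994, so y_svg = 185.994 − y_machine; X carries over.

Run 1: S247 ⇒ engrave layer `#ff00ff`. The run returns to its start, so emit a `<polygon>` with points (Y-flipped): 14.157,98.169 106.901,98.169 106.901,107.470 14.157,107.470.

Run 2: power S955 maps to stroke `#008000` (cut). The run is open, so emit a `<polyline>` with points (Y-flipped): 143.153,103.110 227.885,88.168.

Run 3: S955 ⇒ cut layer `#008000`. The run returns to its start, so emit a `<polygon>` with points (Y-flipped): 190.698,133.952 190.160,131.246 188.627,128.953 186.334,127.420 183.628,126.882 180.922,127.420 178.629,128.953 177.096,131.246 176.558,133.952 177.096,136.658 178.629,138.951 180.922,140.484 183.628,141.022 186.334,140.484 188.627,138.951 190.160,136.658.

Run 4: S955 ⇒ cut layer `#008000`. The run returns to its start, so emit a `<polygon>` with points (Y-flipped): 288.976,73.459 284.835,52.639 273.041,34.988 255.390,23.194 234.570,19.053 213.750,23.194 196.099,34.988 184.305,52.639 180.164,73.459 184.305,94.279 196.099,111.930 213.750,123.724 234.570,127.865 255.390,123.724 273.041,111.930 284.835,94.279.

<svg xmlns="http://www.w3.org/2000/svg" width="317.480mm" height="185.994mm" viewBox="0 0 317.480 185.994">
  <polygon points="14.157,98.169 106.901,98.169 106.901,107.470 14.157,107.470" fill="none" stroke="#ff00ff"/>
  <polyline points="143.153,103.110 227.885,88.168" fill="none" stroke="#008000"/>
  <polygon points="190.698,133.952 190.160,131.246 188.627,128.953 186.334,127.420 183.628,126.882 180.922,127.420 178.629,128.953 177.096,131.246 176.558,133.952 177.096,136.658 178.629,138.951 180.922,140.484 183.628,141.022 186.334,140.484 188.627,138.951 190.160,136.658" fill="none" stroke="#008000"/>
  <polygon points="288.976,73.459 284.835,52.639 273.041,34.988 255.390,23.194 234.570,19.053 213.750,23.194 196.099,34.988 184.305,52.639 180.164,73.459 184.305,94.279 196.099,111.930 213.750,123.724 234.570,127.865 255.390,123.724 273.041,111.930 284.835,94.279" fill="none" stroke="#008000"/>
</svg>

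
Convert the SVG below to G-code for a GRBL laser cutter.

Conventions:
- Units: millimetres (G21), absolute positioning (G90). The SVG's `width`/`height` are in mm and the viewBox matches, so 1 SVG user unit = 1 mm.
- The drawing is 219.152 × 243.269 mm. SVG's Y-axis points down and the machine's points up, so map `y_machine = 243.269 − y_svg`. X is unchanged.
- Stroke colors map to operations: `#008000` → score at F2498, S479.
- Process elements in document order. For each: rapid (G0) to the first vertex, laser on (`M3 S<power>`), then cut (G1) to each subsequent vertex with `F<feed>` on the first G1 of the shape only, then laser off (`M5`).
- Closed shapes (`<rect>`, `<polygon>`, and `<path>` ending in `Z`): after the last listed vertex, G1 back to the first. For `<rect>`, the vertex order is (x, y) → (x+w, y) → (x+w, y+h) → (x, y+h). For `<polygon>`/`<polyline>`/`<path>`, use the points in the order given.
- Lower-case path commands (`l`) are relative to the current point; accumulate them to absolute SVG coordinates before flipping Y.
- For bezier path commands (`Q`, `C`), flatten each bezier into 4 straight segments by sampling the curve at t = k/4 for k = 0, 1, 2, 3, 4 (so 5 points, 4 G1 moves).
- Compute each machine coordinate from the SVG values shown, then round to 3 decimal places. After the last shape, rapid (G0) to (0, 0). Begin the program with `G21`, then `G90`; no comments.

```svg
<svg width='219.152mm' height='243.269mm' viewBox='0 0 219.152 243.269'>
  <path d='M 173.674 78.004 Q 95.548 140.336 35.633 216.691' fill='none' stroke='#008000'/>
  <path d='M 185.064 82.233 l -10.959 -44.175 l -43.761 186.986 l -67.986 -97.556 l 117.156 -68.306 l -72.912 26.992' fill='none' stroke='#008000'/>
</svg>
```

G21
G90
G0 X173.674 Y165.265
M3 S479
G1 X135.749 Y133.223 F2498
G1 X100.101 Y99.427
G1 X66.729 Y63.879
G1 X35.633 Y26.578
M5
G0 X185.064 Y161.036
M3 S479
G1 X174.105 Y205.211 F2498
G1 X130.344 Y18.225
G1 X62.358 Y115.781
G1 X179.514 Y184.087
G1 X106.602 Y157.095
M5
G0 X0.000 Y0.000

viewBox `0 0 219.152 243.269` with mm width/height → 1 unit = 1 mm. Flip: y_m = 243.269 − y_svg.

**Shape 1** — `<path>` quadratic bezier, stroke `#008000` → score (S479, F2498). Control points (SVG): P0=(173.674,78.004), P1=(95.548,140.336), P2=(35.633,216.691); sampled at t=k/4. Machine vertices: (173.674,165.265) → (135.749,133.223) → (100.101,99.427) → (66.729,63.879) → (35.633,26.578). Open path.

**Shape 2** — `<path>` open polyline, stroke `#008000` → score (S479, F2498). Machine vertices: (185.064,161.036) → (174.105,205.211) → (130.344,18.225) → (62.358,115.781) → (179.514,184.087) → (106.602,157.095). Open path.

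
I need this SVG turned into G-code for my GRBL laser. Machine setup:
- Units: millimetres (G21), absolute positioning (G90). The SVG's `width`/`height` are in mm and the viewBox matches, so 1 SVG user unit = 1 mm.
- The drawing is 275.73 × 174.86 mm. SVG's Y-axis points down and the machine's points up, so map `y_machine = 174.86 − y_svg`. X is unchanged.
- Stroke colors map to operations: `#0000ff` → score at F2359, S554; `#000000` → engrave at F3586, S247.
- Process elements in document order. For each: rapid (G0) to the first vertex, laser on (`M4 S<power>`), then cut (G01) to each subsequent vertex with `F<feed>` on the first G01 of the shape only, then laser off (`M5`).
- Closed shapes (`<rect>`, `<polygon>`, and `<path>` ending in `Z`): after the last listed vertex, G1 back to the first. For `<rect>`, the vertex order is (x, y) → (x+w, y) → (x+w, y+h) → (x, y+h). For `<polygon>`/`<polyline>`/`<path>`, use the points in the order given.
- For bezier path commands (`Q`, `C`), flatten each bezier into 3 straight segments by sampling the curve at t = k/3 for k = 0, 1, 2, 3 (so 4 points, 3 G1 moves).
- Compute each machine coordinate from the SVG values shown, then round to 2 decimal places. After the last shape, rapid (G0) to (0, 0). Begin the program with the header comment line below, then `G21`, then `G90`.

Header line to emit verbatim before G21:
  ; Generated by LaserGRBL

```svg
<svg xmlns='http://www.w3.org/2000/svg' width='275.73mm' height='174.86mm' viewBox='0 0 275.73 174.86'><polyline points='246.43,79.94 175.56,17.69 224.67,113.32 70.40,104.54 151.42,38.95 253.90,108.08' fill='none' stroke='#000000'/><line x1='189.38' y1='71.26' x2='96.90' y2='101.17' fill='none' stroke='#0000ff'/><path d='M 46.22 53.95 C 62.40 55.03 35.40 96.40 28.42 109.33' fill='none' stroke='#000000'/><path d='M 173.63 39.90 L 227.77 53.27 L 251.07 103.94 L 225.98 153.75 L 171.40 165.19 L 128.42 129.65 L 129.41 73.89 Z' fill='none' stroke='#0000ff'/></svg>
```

; Generated by LaserGRBL
G21
G90
G0 X246.43 Y94.92
M4 S247
G01 X175.56 Y157.17 F3586
G01 X224.67 Y61.54
G01 X70.40 Y70.32
G01 X151.42 Y135.91
G01 X253.90 Y66.78
M5
G0 X189.38 Y103.60
M4 S554
G01 X96.90 Y73.69 F2359
M5
G0 X46.22 Y120.91
M4 S247
G01 X50.35 Y108.95 F3586
G01 X39.73 Y85.39
G01 X28.42 Y65.53
M5
G0 X173.63 Y134.96
M4 S554
G01 X227.77 Y121.59 F2359
G01 X251.07 Y70.92
G01 X225.98 Y21.11
G01 X171.40 Y9.67
G01 X128.42 Y45.21
G01 X129.41 Y100.97
G01 X173.63 Y134.96
M5
G0 X0.00 Y0.00

1 u = 1 mm; y_m = 174.86 − y.

[1] `<polyline>` open polyline, #000000→engrave S247 F3586: (246.43,94.92) → (175.56,157.17) → (224.67,61.54) → (70.40,70.32) → (151.42,135.91) → (253.90,66.78)

[2] `<line>` line segment, #0000ff→score S554 F2359: (189.38,103.60) → (96.90,73.69)

[3] `<path>` cubic bezier, #000000→engrave S247 F3586: (46.22,120.91) → (50.35,108.95) → (39.73,85.39) → (28.42,65.53)

[4] `<path>` regular polygon, #0000ff→score S554 F2359: (173.63,134.96) → (227.77,121.59) → (251.07,70.92) → (225.98,21.11) → (171.40,9.67) → (128.42,45.21) → (129.41,100.97) → (173.63,134.96) (closed)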